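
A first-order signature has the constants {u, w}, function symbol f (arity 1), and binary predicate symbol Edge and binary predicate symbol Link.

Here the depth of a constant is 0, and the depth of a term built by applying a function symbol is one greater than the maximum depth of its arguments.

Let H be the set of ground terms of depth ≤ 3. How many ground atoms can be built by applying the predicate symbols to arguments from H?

First count ground terms of depth ≤ 3.
Write N_k for the number of ground terms of depth ≤ k. A term of depth ≤ k is either a constant or a function symbol applied to arguments of depth ≤ k−1, so N_k = 2 + N_{k-1}.
N_0 = 2
N_1 = 2 + 2 = 4
N_2 = 2 + 4 = 6
N_3 = 2 + 6 = 8
So |H| = 8.
Each predicate of arity r yields |H|^r ground atoms (one per choice of an r-tuple from H):
  Edge: 8^2 = 64;  Link: 8^2 = 64
Total ground atoms: 64 + 64 = 128.

128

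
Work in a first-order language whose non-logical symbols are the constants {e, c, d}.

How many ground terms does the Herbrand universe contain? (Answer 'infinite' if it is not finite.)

3

There are no function symbols, so every ground term is one of the 3 constants.
The Herbrand universe is {e, c, d}, which is finite with 3 elements.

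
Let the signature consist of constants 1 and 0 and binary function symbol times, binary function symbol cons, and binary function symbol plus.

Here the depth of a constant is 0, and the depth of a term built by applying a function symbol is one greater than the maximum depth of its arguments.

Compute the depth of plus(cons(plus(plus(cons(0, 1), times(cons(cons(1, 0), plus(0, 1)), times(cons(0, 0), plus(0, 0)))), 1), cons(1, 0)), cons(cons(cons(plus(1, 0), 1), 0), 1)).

7

depth(cons(0, 1)) = 1 + max(0, 0) = 1
depth(cons(1, 0)) = 1 + max(0, 0) = 1
depth(plus(0, 1)) = 1 + max(0, 0) = 1
depth(cons(cons(1, 0), plus(0, 1))) = 1 + max(1, 1) = 2
depth(cons(0, 0)) = 1 + max(0, 0) = 1
depth(plus(0, 0)) = 1 + max(0, 0) = 1
depth(times(cons(0, 0), plus(0, 0))) = 1 + max(1, 1) = 2
depth(times(cons(cons(1, 0), plus(0, 1)), times(cons(0, 0), plus(0, 0)))) = 1 + max(2, 2) = 3
depth(plus(cons(0, 1), times(cons(cons(1, 0), plus(0, 1)), times(cons(0, 0), plus(0, 0))))) = 1 + max(1, 3) = 4
depth(plus(plus(cons(0, 1), times(cons(cons(1, 0), plus(0, 1)), times(cons(0, 0), plus(0, 0)))), 1)) = 1 + max(4, 0) = 5
depth(cons(plus(plus(cons(0, 1), times(cons(cons(1, 0), plus(0, 1)), times(cons(0, 0), plus(0, 0)))), 1), cons(1, 0))) = 1 + max(5, 1) = 6
depth(plus(1, 0)) = 1 + max(0, 0) = 1
depth(cons(plus(1, 0), 1)) = 1 + max(1, 0) = 2
depth(cons(cons(plus(1, 0), 1), 0)) = 1 + max(2, 0) = 3
depth(cons(cons(cons(plus(1, 0), 1), 0), 1)) = 1 + max(3, 0) = 4
depth(plus(cons(plus(plus(cons(0, 1), times(cons(cons(1, 0), plus(0, 1)), times(cons(0, 0), plus(0, 0)))), 1), cons(1, 0)), cons(cons(cons(plus(1, 0), 1), 0), 1))) = 1 + max(6, 4) = 7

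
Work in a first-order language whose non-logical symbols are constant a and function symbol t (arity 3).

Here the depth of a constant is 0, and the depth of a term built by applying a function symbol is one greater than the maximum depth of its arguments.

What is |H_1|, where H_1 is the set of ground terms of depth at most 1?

2

Write N_k for the number of ground terms of depth ≤ k. A term of depth ≤ k is either a constant or a function symbol applied to arguments of depth ≤ k−1, so N_k = 1 + N_{k-1}^3.
N_0 = 1
N_1 = 1 + 1^3 = 2
Explicitly: a, t(a, a, a).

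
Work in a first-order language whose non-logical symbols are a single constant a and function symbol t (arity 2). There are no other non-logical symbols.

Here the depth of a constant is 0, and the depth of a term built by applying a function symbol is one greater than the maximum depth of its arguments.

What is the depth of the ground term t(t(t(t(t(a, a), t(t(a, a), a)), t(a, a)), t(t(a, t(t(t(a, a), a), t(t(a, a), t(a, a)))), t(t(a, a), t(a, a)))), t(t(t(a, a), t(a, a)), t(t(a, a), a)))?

depth(t(a, a)) = 1 + max(0, 0) = 1
depth(t(t(a, a), a)) = 1 + max(1, 0) = 2
depth(t(t(a, a), t(t(a, a), a))) = 1 + max(1, 2) = 3
depth(t(t(t(a, a), t(t(a, a), a)), t(a, a))) = 1 + max(3, 1) = 4
depth(t(t(a, a), t(a, a))) = 1 + max(1, 1) = 2
depth(t(t(t(a, a), a), t(t(a, a), t(a, a)))) = 1 + max(2, 2) = 3
depth(t(a, t(t(t(a, a), a), t(t(a, a), t(a, a))))) = 1 + max(0, 3) = 4
depth(t(t(a, t(t(t(a, a), a), t(t(a, a), t(a, a)))), t(t(a, a), t(a, a)))) = 1 + max(4, 2) = 5
depth(t(t(t(t(a, a), t(t(a, a), a)), t(a, a)), t(t(a, t(t(t(a, a), a), t(t(a, a), t(a, a)))), t(t(a, a), t(a, a))))) = 1 + max(4, 5) = 6
depth(t(t(t(a, a), t(a, a)), t(t(a, a), a))) = 1 + max(2, 2) = 3
depth(t(t(t(t(t(a, a), t(t(a, a), a)), t(a, a)), t(t(a, t(t(t(a, a), a), t(t(a, a), t(a, a)))), t(t(a, a), t(a, a)))), t(t(t(a, a), t(a, a)), t(t(a, a), a)))) = 1 + max(6, 3) = 7

7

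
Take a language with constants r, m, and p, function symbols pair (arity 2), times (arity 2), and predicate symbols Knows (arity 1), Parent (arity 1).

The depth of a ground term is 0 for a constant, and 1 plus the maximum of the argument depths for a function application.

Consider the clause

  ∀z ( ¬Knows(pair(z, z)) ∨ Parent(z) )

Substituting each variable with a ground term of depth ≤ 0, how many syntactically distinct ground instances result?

Ground terms of depth ≤ 0:
  Write N_k for the number of ground terms of depth ≤ k. A term of depth ≤ k is either a constant or a function symbol applied to arguments of depth ≤ k−1, so N_k = 3 + N_{k-1}^2 + N_{k-1}^2.
  N_0 = 3
  Explicitly: r, m, p.
So there are 3 ground terms available for substitution.
The variable z ranges independently over the available ground terms, and distinct assignments produce distinct instances.
Number of ground instances = 3.

3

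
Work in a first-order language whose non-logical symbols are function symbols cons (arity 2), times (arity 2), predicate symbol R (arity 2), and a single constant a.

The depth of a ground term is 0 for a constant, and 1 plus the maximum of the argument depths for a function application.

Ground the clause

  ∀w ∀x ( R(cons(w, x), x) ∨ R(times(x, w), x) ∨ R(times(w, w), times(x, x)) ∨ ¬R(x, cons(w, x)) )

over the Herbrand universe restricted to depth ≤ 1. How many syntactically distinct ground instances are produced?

9

Ground terms of depth ≤ 1:
  Let N_k count ground terms of depth at most k. Each non-constant term of depth ≤ k is some function symbol applied to depth-≤(k−1) arguments, giving N_k = 1 + N_{k-1}^2 + N_{k-1}^2.
  N_0 = 1
  N_1 = 1 + 1^2 + 1^2 = 3
  Explicitly: a, cons(a, a), times(a, a).
So there are 3 ground terms available for substitution.
The body mentions every one of the 2 quantified variables; since ground terms form a free algebra, no two substitutions collapse to the same formula.
Number of ground instances = 3^2 = 9.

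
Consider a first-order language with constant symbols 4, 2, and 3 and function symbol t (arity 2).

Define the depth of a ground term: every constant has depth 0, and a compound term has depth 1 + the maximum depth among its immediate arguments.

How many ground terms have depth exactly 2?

Let N_k count ground terms of depth at most k. Each non-constant term of depth ≤ k is some function symbol applied to depth-≤(k−1) arguments, giving N_k = 3 + N_{k-1}^2.
N_0 = 3
N_1 = 3 + 3^2 = 12
N_2 = 3 + 12^2 = 147
Terms of depth exactly 2: N_2 − N_1 = 147 − 12 = 135.

135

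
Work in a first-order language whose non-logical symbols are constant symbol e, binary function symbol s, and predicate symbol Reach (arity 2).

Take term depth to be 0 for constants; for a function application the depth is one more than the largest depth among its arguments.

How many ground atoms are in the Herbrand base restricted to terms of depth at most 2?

First count ground terms of depth ≤ 2.
Write N_k for the number of ground terms of depth ≤ k. A term of depth ≤ k is either a constant or a function symbol applied to arguments of depth ≤ k−1, so N_k = 1 + N_{k-1}^2.
N_0 = 1
N_1 = 1 + 1^2 = 2
N_2 = 1 + 2^2 = 5
Explicitly: e, s(e, e), s(e, s(e, e)), s(s(e, e), e), s(s(e, e), s(e, e)).
So |H| = 5.
For each predicate symbol, the number of ground atoms is |H| raised to its arity; summing:
  Reach: 5^2 = 25
Total ground atoms: 25.

25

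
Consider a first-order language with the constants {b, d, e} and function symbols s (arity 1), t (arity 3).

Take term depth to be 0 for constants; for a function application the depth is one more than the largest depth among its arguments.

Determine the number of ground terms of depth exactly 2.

If N_k denotes the number of depth-≤k ground terms, the 3 constants give N_0 = 3, and each function symbol of arity r contributes N_{k-1}^r new terms at level k: N_k = 3 + N_{k-1} + N_{k-1}^3.
N_0 = 3
N_1 = 3 + 3 + 3^3 = 33
N_2 = 3 + 33 + 33^3 = 35973
Terms of depth exactly 2: N_2 − N_1 = 35973 − 33 = 35940.

35940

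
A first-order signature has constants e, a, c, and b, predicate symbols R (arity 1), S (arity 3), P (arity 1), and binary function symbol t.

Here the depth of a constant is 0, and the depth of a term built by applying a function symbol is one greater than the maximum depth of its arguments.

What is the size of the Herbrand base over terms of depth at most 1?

8040

First count ground terms of depth ≤ 1.
Let N_k = |{terms of depth ≤ k}|. Then N_0 = 4 and N_k = 4 + N_{k-1}^2 for k ≥ 1 (one summand per function symbol, arity giving the exponent).
N_0 = 4
N_1 = 4 + 4^2 = 20
So |H| = 20.
A ground atom is a predicate applied to a tuple of terms from H, so the count is the sum over predicates of |H|^arity:
  R: 20;  S: 20^3 = 8000;  P: 20
Total ground atoms: 20 + 8000 + 20 = 8040.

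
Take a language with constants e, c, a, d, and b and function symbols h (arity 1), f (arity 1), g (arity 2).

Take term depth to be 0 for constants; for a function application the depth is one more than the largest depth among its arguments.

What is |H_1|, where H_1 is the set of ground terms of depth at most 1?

Write N_k for the number of ground terms of depth ≤ k. A term of depth ≤ k is either a constant or a function symbol applied to arguments of depth ≤ k−1, so N_k = 5 + N_{k-1} + N_{k-1} + N_{k-1}^2.
N_0 = 5
N_1 = 5 + 5 + 5 + 5^2 = 40

40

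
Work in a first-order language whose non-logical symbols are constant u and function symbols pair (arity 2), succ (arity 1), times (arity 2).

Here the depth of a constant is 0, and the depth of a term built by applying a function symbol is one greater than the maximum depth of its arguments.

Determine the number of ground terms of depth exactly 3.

2739

Let N_k count ground terms of depth at most k. Each non-constant term of depth ≤ k is some function symbol applied to depth-≤(k−1) arguments, giving N_k = 1 + N_{k-1}^2 + N_{k-1} + N_{k-1}^2.
N_0 = 1
N_1 = 1 + 1^2 + 1 + 1^2 = 4
N_2 = 1 + 4^2 + 4 + 4^2 = 37
N_3 = 1 + 37^2 + 37 + 37^2 = 2776
Terms of depth exactly 3: N_3 − N_2 = 2776 − 37 = 2739.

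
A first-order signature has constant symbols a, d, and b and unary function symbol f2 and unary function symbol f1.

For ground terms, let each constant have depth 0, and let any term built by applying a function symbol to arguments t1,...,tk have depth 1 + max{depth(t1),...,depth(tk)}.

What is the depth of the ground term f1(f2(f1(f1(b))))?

4

depth(f1(b)) = 1 + depth(b) = 1 + 0 = 1
depth(f1(f1(b))) = 1 + depth(f1(b)) = 1 + 1 = 2
depth(f2(f1(f1(b)))) = 1 + depth(f1(f1(b))) = 1 + 2 = 3
depth(f1(f2(f1(f1(b))))) = 1 + depth(f2(f1(f1(b)))) = 1 + 3 = 4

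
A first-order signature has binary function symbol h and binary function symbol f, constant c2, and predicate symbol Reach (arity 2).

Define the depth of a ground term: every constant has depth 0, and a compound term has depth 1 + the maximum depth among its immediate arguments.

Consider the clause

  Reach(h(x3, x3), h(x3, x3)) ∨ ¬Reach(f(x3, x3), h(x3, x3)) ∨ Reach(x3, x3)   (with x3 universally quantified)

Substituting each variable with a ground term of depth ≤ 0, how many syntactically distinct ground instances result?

1

Ground terms of depth ≤ 0:
  Let N_k = |{terms of depth ≤ k}|. Then N_0 = 1 and N_k = 1 + N_{k-1}^2 + N_{k-1}^2 for k ≥ 1 (one summand per function symbol, arity giving the exponent).
  N_0 = 1
So there is exactly 1 ground term available for substitution.
The clause has 1 distinct variable (x3), which appears in the body. In the free term algebra distinct substitutions yield syntactically distinct ground instances.
Number of ground instances = 1.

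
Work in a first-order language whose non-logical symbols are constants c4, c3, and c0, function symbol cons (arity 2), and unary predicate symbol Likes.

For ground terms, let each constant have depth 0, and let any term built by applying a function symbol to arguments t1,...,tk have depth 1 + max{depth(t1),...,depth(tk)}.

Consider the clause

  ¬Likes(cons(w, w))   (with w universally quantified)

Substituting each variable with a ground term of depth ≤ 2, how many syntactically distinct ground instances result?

147

Ground terms of depth ≤ 2:
  Let N_k = |{terms of depth ≤ k}|. Then N_0 = 3 and N_k = 3 + N_{k-1}^2 for k ≥ 1 (one summand per function symbol, arity giving the exponent).
  N_0 = 3
  N_1 = 3 + 3^2 = 12
  N_2 = 3 + 12^2 = 147
So there are 147 ground terms available for substitution.
The body mentions the single quantified variable w; since ground terms form a free algebra, no two substitutions collapse to the same formula.
Number of ground instances = 147.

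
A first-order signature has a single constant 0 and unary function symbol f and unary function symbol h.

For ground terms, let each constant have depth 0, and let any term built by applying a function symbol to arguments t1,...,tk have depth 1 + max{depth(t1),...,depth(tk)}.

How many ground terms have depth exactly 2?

4

If N_k denotes the number of depth-≤k ground terms, the 1 constant gives N_0 = 1, and each function symbol of arity r contributes N_{k-1}^r new terms at level k: N_k = 1 + N_{k-1} + N_{k-1}.
N_0 = 1
N_1 = 1 + 1 + 1 = 3
N_2 = 1 + 3 + 3 = 7
Terms of depth exactly 2: N_2 − N_1 = 7 − 3 = 4.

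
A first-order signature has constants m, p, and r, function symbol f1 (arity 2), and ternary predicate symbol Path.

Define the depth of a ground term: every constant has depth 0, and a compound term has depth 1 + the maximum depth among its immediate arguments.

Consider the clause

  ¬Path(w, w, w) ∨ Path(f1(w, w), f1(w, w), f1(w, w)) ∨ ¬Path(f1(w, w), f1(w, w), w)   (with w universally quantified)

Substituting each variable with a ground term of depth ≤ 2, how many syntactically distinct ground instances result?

147

Ground terms of depth ≤ 2:
  Write N_k for the number of ground terms of depth ≤ k. A term of depth ≤ k is either a constant or a function symbol applied to arguments of depth ≤ k−1, so N_k = 3 + N_{k-1}^2.
  N_0 = 3
  N_1 = 3 + 3^2 = 12
  N_2 = 3 + 12^2 = 147
So there are 147 ground terms available for substitution.
There is 1 variable to instantiate (w),  occurring in at least one literal, so different choices give different ground instances.
Number of ground instances = 147.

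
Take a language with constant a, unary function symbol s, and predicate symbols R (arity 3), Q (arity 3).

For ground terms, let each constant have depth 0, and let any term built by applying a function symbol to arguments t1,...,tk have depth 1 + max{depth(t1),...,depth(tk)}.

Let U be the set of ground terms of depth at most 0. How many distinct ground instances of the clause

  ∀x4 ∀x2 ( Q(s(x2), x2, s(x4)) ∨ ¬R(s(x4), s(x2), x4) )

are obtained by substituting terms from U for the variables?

Ground terms of depth ≤ 0:
  Write N_k for the number of ground terms of depth ≤ k. A term of depth ≤ k is either a constant or a function symbol applied to arguments of depth ≤ k−1, so N_k = 1 + N_{k-1}.
  N_0 = 1
  Explicitly: a.
So there is exactly 1 ground term available for substitution.
Each of x4, x2 ranges independently over the available ground terms, and distinct assignments produce distinct instances.
Number of ground instances = 1^2 = 1.

1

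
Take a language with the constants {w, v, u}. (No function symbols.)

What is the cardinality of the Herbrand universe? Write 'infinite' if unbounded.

There are no function symbols, so every ground term is one of the 3 constants.
The Herbrand universe is {w, v, u}, which is finite with 3 elements.

3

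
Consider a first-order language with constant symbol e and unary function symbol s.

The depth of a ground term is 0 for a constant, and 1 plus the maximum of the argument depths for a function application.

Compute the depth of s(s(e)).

2

depth(s(e)) = 1 + depth(e) = 1 + 0 = 1
depth(s(s(e))) = 1 + depth(s(e)) = 1 + 1 = 2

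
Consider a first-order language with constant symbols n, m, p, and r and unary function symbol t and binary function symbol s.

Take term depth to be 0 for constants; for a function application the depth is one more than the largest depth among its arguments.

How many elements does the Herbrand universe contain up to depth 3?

If N_k denotes the number of depth-≤k ground terms, the 4 constants give N_0 = 4, and each function symbol of arity r contributes N_{k-1}^r new terms at level k: N_k = 4 + N_{k-1} + N_{k-1}^2.
N_0 = 4
N_1 = 4 + 4 + 4^2 = 24
N_2 = 4 + 24 + 24^2 = 604
N_3 = 4 + 604 + 604^2 = 365424

365424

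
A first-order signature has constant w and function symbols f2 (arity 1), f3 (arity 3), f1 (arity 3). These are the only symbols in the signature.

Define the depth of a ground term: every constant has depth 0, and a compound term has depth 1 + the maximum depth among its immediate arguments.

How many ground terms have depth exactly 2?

Let N_k count ground terms of depth at most k. Each non-constant term of depth ≤ k is some function symbol applied to depth-≤(k−1) arguments, giving N_k = 1 + N_{k-1} + N_{k-1}^3 + N_{k-1}^3.
N_0 = 1
N_1 = 1 + 1 + 1^3 + 1^3 = 4
N_2 = 1 + 4 + 4^3 + 4^3 = 133
Terms of depth exactly 2: N_2 − N_1 = 133 − 4 = 129.

129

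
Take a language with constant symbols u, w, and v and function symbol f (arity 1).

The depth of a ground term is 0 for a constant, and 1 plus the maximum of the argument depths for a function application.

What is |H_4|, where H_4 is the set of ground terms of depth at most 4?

If N_k denotes the number of depth-≤k ground terms, the 3 constants give N_0 = 3, and each function symbol of arity r contributes N_{k-1}^r new terms at level k: N_k = 3 + N_{k-1}.
N_0 = 3
N_1 = 3 + 3 = 6
N_2 = 3 + 6 = 9
N_3 = 3 + 9 = 12
N_4 = 3 + 12 = 15

15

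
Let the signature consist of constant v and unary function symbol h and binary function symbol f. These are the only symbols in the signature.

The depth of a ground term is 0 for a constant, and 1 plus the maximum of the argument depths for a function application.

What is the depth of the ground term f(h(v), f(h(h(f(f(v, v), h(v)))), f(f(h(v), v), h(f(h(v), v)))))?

6

depth(h(v)) = 1 + depth(v) = 1 + 0 = 1
depth(f(v, v)) = 1 + max(0, 0) = 1
depth(f(f(v, v), h(v))) = 1 + max(1, 1) = 2
depth(h(f(f(v, v), h(v)))) = 1 + depth(f(f(v, v), h(v))) = 1 + 2 = 3
depth(h(h(f(f(v, v), h(v))))) = 1 + depth(h(f(f(v, v), h(v)))) = 1 + 3 = 4
depth(f(h(v), v)) = 1 + max(1, 0) = 2
depth(h(f(h(v), v))) = 1 + depth(f(h(v), v)) = 1 + 2 = 3
depth(f(f(h(v), v), h(f(h(v), v)))) = 1 + max(2, 3) = 4
depth(f(h(h(f(f(v, v), h(v)))), f(f(h(v), v), h(f(h(v), v))))) = 1 + max(4, 4) = 5
depth(f(h(v), f(h(h(f(f(v, v), h(v)))), f(f(h(v), v), h(f(h(v), v)))))) = 1 + max(1, 5) = 6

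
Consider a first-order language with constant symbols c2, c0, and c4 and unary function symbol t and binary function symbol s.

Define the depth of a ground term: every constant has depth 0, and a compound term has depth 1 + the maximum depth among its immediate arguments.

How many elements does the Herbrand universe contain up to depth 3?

59295

Count level by level. With function symbols t/1, s/2, the terms of depth ≤ k are the 3 constants together with each function applied to depth-≤(k−1) tuples, so N_k = 3 + N_{k-1} + N_{k-1}^2.
N_0 = 3
N_1 = 3 + 3 + 3^2 = 15
N_2 = 3 + 15 + 15^2 = 243
N_3 = 3 + 243 + 243^2 = 59295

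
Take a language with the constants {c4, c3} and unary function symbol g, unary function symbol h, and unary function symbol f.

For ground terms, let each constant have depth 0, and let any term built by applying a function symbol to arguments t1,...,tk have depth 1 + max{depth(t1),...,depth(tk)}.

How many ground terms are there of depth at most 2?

Write N_k for the number of ground terms of depth ≤ k. A term of depth ≤ k is either a constant or a function symbol applied to arguments of depth ≤ k−1, so N_k = 2 + N_{k-1} + N_{k-1} + N_{k-1}.
N_0 = 2
N_1 = 2 + 2 + 2 + 2 = 8
N_2 = 2 + 8 + 8 + 8 = 26

26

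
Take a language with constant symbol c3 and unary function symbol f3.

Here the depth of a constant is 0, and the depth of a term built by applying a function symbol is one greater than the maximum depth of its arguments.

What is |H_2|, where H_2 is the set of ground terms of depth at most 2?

3

Let N_k = |{terms of depth ≤ k}|. Then N_0 = 1 and N_k = 1 + N_{k-1} for k ≥ 1 (one summand per function symbol, arity giving the exponent).
N_0 = 1
N_1 = 1 + 1 = 2
N_2 = 1 + 2 = 3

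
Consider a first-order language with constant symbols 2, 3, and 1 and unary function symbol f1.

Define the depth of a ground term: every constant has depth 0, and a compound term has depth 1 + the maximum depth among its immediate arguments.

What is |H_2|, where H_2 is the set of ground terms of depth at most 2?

Let N_k count ground terms of depth at most k. Each non-constant term of depth ≤ k is some function symbol applied to depth-≤(k−1) arguments, giving N_k = 3 + N_{k-1}.
N_0 = 3
N_1 = 3 + 3 = 6
N_2 = 3 + 6 = 9
Explicitly: 2, 3, 1, f1(2), f1(3), f1(1), f1(f1(2)), f1(f1(3)), f1(f1(1)).

9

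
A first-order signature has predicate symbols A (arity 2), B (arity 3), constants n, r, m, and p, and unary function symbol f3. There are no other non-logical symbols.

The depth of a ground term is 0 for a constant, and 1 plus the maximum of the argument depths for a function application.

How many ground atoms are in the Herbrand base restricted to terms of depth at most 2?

First count ground terms of depth ≤ 2.
Let N_k = |{terms of depth ≤ k}|. Then N_0 = 4 and N_k = 4 + N_{k-1} for k ≥ 1 (one summand per function symbol, arity giving the exponent).
N_0 = 4
N_1 = 4 + 4 = 8
N_2 = 4 + 8 = 12
Explicitly: n, r, m, p, f3(n), f3(r), f3(m), f3(p), f3(f3(n)), f3(f3(r)), f3(f3(m)), f3(f3(p)).
So |H| = 12.
For each predicate symbol, the number of ground atoms is |H| raised to its arity; summing:
  A: 12^2 = 144;  B: 12^3 = 1728
Total ground atoms: 144 + 1728 = 1872.

1872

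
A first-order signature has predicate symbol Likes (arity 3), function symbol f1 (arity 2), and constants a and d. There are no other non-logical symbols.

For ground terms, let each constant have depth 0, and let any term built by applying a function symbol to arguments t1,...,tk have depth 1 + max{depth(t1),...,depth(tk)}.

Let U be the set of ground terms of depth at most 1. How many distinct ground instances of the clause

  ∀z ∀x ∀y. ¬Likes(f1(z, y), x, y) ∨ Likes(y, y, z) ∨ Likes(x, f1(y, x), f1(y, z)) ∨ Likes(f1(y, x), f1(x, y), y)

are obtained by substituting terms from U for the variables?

Ground terms of depth ≤ 1:
  Let N_k = |{terms of depth ≤ k}|. Then N_0 = 2 and N_k = 2 + N_{k-1}^2 for k ≥ 1 (one summand per function symbol, arity giving the exponent).
  N_0 = 2
  N_1 = 2 + 2^2 = 6
So there are 6 ground terms available for substitution.
Each of z, x, y ranges independently over the available ground terms, and distinct assignments produce distinct instances.
Number of ground instances = 6^3 = 216.

216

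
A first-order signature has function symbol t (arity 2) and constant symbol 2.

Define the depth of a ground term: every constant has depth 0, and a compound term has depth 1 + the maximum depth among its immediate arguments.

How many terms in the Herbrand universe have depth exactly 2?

Write N_k for the number of ground terms of depth ≤ k. A term of depth ≤ k is either a constant or a function symbol applied to arguments of depth ≤ k−1, so N_k = 1 + N_{k-1}^2.
N_0 = 1
N_1 = 1 + 1^2 = 2
N_2 = 1 + 2^2 = 5
Terms of depth exactly 2: N_2 − N_1 = 5 − 2 = 3.

3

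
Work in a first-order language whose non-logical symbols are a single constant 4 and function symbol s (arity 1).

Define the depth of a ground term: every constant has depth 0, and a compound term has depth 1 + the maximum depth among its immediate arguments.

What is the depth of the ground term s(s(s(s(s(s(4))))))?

6

depth(s(4)) = 1 + depth(4) = 1 + 0 = 1
depth(s(s(4))) = 1 + depth(s(4)) = 1 + 1 = 2
depth(s(s(s(4)))) = 1 + depth(s(s(4))) = 1 + 2 = 3
depth(s(s(s(s(4))))) = 1 + depth(s(s(s(4)))) = 1 + 3 = 4
depth(s(s(s(s(s(4)))))) = 1 + depth(s(s(s(s(4))))) = 1 + 4 = 5
depth(s(s(s(s(s(s(4))))))) = 1 + depth(s(s(s(s(s(4)))))) = 1 + 5 = 6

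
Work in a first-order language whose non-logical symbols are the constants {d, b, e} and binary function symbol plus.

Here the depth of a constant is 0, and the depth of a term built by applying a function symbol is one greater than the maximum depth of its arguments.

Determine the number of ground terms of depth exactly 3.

Let N_k count ground terms of depth at most k. Each non-constant term of depth ≤ k is some function symbol applied to depth-≤(k−1) arguments, giving N_k = 3 + N_{k-1}^2.
N_0 = 3
N_1 = 3 + 3^2 = 12
N_2 = 3 + 12^2 = 147
N_3 = 3 + 147^2 = 21612
Terms of depth exactly 3: N_3 − N_2 = 21612 − 147 = 21465.

21465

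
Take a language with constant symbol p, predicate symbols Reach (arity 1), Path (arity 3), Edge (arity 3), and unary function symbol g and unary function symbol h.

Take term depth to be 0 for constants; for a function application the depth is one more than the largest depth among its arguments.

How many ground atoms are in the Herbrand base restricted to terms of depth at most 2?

693

First count ground terms of depth ≤ 2.
Let N_k = |{terms of depth ≤ k}|. Then N_0 = 1 and N_k = 1 + N_{k-1} + N_{k-1} for k ≥ 1 (one summand per function symbol, arity giving the exponent).
N_0 = 1
N_1 = 1 + 1 + 1 = 3
N_2 = 1 + 3 + 3 = 7
Explicitly: p, g(p), g(g(p)), g(h(p)), h(p), h(g(p)), h(h(p)).
So |H| = 7.
Ground atoms are formed by filling each argument slot of a predicate with a term from H, so an r-ary predicate gives |H|^r atoms:
  Reach: 7;  Path: 7^3 = 343;  Edge: 7^3 = 343
Total ground atoms: 7 + 343 + 343 = 693.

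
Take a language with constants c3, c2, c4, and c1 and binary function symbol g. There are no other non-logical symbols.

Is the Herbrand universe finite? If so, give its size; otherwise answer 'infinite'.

The signature has at least one function symbol (g, arity 2) and at least one constant (c3).
Iterating g gives infinitely many distinct ground terms: c3, g(c3, c3), g(g(c3, c3), g(c3, c3)), ...
So the Herbrand universe is infinite.

infinite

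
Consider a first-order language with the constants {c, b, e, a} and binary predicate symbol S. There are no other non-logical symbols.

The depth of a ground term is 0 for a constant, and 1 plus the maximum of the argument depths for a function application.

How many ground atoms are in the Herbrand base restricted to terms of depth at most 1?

First count ground terms of depth ≤ 1.
With no function symbols every ground term is a constant, so there are exactly 4 ground terms at every depth bound.
N_0 = 4
N_1 = 4
Explicitly: c, b, e, a.
So |H| = 4.
Ground atoms are formed by filling each argument slot of a predicate with a term from H, so an r-ary predicate gives |H|^r atoms:
  S: 4^2 = 16
Total ground atoms: 16.

16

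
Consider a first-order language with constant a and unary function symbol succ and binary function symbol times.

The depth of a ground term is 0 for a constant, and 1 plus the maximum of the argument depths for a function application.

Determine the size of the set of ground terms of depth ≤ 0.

Write N_k for the number of ground terms of depth ≤ k. A term of depth ≤ k is either a constant or a function symbol applied to arguments of depth ≤ k−1, so N_k = 1 + N_{k-1} + N_{k-1}^2.
N_0 = 1
Explicitly: a.

1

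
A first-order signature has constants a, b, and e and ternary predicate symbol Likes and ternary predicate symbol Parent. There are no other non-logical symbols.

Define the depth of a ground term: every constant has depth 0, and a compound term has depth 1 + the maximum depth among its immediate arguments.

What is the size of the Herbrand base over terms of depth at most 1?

First count ground terms of depth ≤ 1.
With no function symbols every ground term is a constant, so there are exactly 3 ground terms at every depth bound.
N_0 = 3
N_1 = 3
Explicitly: a, b, e.
So |H| = 3.
Each predicate of arity r yields |H|^r ground atoms (one per choice of an r-tuple from H):
  Likes: 3^3 = 27;  Parent: 3^3 = 27
Total ground atoms: 27 + 27 = 54.

54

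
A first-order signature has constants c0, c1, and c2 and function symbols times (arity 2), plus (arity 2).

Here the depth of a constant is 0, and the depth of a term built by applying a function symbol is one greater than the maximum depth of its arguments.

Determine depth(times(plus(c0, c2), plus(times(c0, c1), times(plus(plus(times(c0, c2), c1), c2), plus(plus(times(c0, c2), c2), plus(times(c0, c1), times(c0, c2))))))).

6

depth(plus(c0, c2)) = 1 + max(0, 0) = 1
depth(times(c0, c1)) = 1 + max(0, 0) = 1
depth(times(c0, c2)) = 1 + max(0, 0) = 1
depth(plus(times(c0, c2), c1)) = 1 + max(1, 0) = 2
depth(plus(plus(times(c0, c2), c1), c2)) = 1 + max(2, 0) = 3
depth(plus(times(c0, c2), c2)) = 1 + max(1, 0) = 2
depth(plus(times(c0, c1), times(c0, c2))) = 1 + max(1, 1) = 2
depth(plus(plus(times(c0, c2), c2), plus(times(c0, c1), times(c0, c2)))) = 1 + max(2, 2) = 3
depth(times(plus(plus(times(c0, c2), c1), c2), plus(plus(times(c0, c2), c2), plus(times(c0, c1), times(c0, c2))))) = 1 + max(3, 3) = 4
depth(plus(times(c0, c1), times(plus(plus(times(c0, c2), c1), c2), plus(plus(times(c0, c2), c2), plus(times(c0, c1), times(c0, c2)))))) = 1 + max(1, 4) = 5
depth(times(plus(c0, c2), plus(times(c0, c1), times(plus(plus(times(c0, c2), c1), c2), plus(plus(times(c0, c2), c2), plus(times(c0, c1), times(c0, c2))))))) = 1 + max(1, 5) = 6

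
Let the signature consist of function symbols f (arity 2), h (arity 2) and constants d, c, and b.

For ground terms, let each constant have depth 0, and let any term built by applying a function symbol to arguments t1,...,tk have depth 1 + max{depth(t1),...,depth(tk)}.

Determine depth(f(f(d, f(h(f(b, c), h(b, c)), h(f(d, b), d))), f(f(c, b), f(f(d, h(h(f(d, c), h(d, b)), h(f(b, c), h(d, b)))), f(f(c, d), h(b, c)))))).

depth(f(b, c)) = 1 + max(0, 0) = 1
depth(h(b, c)) = 1 + max(0, 0) = 1
depth(h(f(b, c), h(b, c))) = 1 + max(1, 1) = 2
depth(f(d, b)) = 1 + max(0, 0) = 1
depth(h(f(d, b), d)) = 1 + max(1, 0) = 2
depth(f(h(f(b, c), h(b, c)), h(f(d, b), d))) = 1 + max(2, 2) = 3
depth(f(d, f(h(f(b, c), h(b, c)), h(f(d, b), d)))) = 1 + max(0, 3) = 4
depth(f(c, b)) = 1 + max(0, 0) = 1
depth(f(d, c)) = 1 + max(0, 0) = 1
depth(h(d, b)) = 1 + max(0, 0) = 1
depth(h(f(d, c), h(d, b))) = 1 + max(1, 1) = 2
depth(h(f(b, c), h(d, b))) = 1 + max(1, 1) = 2
depth(h(h(f(d, c), h(d, b)), h(f(b, c), h(d, b)))) = 1 + max(2, 2) = 3
depth(f(d, h(h(f(d, c), h(d, b)), h(f(b, c), h(d, b))))) = 1 + max(0, 3) = 4
depth(f(c, d)) = 1 + max(0, 0) = 1
depth(f(f(c, d), h(b, c))) = 1 + max(1, 1) = 2
depth(f(f(d, h(h(f(d, c), h(d, b)), h(f(b, c), h(d, b)))), f(f(c, d), h(b, c)))) = 1 + max(4, 2) = 5
depth(f(f(c, b), f(f(d, h(h(f(d, c), h(d, b)), h(f(b, c), h(d, b)))), f(f(c, d), h(b, c))))) = 1 + max(1, 5) = 6
depth(f(f(d, f(h(f(b, c), h(b, c)), h(f(d, b), d))), f(f(c, b), f(f(d, h(h(f(d, c), h(d, b)), h(f(b, c), h(d, b)))), f(f(c, d), h(b, c)))))) = 1 + max(4, 6) = 7

7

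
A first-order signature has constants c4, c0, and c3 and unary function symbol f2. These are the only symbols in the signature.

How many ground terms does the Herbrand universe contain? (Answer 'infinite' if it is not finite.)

The signature has at least one function symbol (f2, arity 1) and at least one constant (c4).
Iterating f2 gives infinitely many distinct ground terms: c4, f2(c4), f2(f2(c4)), ...
So the Herbrand universe is infinite.

infinite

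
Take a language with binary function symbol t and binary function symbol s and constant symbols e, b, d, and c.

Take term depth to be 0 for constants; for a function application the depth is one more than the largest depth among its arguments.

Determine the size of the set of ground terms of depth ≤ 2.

2596

Count level by level. With function symbols t/2, s/2, the terms of depth ≤ k are the 4 constants together with each function applied to depth-≤(k−1) tuples, so N_k = 4 + N_{k-1}^2 + N_{k-1}^2.
N_0 = 4
N_1 = 4 + 4^2 + 4^2 = 36
N_2 = 4 + 36^2 + 36^2 = 2596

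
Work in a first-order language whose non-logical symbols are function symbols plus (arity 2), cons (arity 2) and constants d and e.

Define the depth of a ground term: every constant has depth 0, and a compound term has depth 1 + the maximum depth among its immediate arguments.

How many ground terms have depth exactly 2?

192

Let N_k count ground terms of depth at most k. Each non-constant term of depth ≤ k is some function symbol applied to depth-≤(k−1) arguments, giving N_k = 2 + N_{k-1}^2 + N_{k-1}^2.
N_0 = 2
N_1 = 2 + 2^2 + 2^2 = 10
N_2 = 2 + 10^2 + 10^2 = 202
Terms of depth exactly 2: N_2 − N_1 = 202 − 10 = 192.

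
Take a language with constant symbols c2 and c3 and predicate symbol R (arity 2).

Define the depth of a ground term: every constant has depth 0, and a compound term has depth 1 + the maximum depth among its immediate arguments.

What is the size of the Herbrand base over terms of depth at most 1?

First count ground terms of depth ≤ 1.
With no function symbols every ground term is a constant, so there are exactly 2 ground terms at every depth bound.
N_0 = 2
N_1 = 2
Explicitly: c2, c3.
So |H| = 2.
Each predicate of arity r yields |H|^r ground atoms (one per choice of an r-tuple from H):
  R: 2^2 = 4
Total ground atoms: 4.

4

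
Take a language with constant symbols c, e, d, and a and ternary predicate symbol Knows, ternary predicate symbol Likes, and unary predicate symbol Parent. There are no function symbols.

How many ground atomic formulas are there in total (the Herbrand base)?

With no function symbols, the Herbrand universe is just the 4 constants.
Ground atoms per predicate: Knows: 4^3 = 64, Likes: 4^3 = 64, Parent: 4.
Herbrand base size = 64 + 64 + 4 = 132.

132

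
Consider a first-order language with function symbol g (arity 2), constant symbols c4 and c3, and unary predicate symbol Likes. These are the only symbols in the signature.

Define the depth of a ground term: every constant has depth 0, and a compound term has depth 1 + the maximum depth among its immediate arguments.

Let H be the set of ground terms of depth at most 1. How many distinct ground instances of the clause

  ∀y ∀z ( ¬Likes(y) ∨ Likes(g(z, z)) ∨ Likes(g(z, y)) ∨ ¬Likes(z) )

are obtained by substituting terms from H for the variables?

Ground terms of depth ≤ 1:
  Count level by level. With function symbols g/2, the terms of depth ≤ k are the 2 constants together with each function applied to depth-≤(k−1) tuples, so N_k = 2 + N_{k-1}^2.
  N_0 = 2
  N_1 = 2 + 2^2 = 6
  Explicitly: c4, c3, g(c4, c4), g(c4, c3), g(c3, c4), g(c3, c3).
So there are 6 ground terms available for substitution.
The body mentions every one of the 2 quantified variables; since ground terms form a free algebra, no two substitutions collapse to the same formula.
Number of ground instances = 6^2 = 36.

36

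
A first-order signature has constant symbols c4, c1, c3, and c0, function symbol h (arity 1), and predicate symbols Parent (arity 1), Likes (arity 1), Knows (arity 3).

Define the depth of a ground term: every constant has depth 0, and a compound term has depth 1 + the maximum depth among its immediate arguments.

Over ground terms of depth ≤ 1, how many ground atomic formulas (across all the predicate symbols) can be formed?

528

First count ground terms of depth ≤ 1.
Write N_k for the number of ground terms of depth ≤ k. A term of depth ≤ k is either a constant or a function symbol applied to arguments of depth ≤ k−1, so N_k = 4 + N_{k-1}.
N_0 = 4
N_1 = 4 + 4 = 8
So |H| = 8.
For each predicate symbol, the number of ground atoms is |H| raised to its arity; summing:
  Parent: 8;  Likes: 8;  Knows: 8^3 = 512
Total ground atoms: 8 + 8 + 512 = 528.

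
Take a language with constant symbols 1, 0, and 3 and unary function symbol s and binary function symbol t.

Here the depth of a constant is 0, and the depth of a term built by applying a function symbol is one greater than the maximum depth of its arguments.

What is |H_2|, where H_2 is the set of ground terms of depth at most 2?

Let N_k = |{terms of depth ≤ k}|. Then N_0 = 3 and N_k = 3 + N_{k-1} + N_{k-1}^2 for k ≥ 1 (one summand per function symbol, arity giving the exponent).
N_0 = 3
N_1 = 3 + 3 + 3^2 = 15
N_2 = 3 + 15 + 15^2 = 243

243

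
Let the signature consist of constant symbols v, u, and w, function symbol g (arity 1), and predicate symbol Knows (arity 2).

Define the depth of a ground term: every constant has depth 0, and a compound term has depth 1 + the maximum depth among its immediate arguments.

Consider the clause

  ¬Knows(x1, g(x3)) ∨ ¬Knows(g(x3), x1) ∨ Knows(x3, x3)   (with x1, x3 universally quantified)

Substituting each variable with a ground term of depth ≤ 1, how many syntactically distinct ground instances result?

Ground terms of depth ≤ 1:
  If N_k denotes the number of depth-≤k ground terms, the 3 constants give N_0 = 3, and each function symbol of arity r contributes N_{k-1}^r new terms at level k: N_k = 3 + N_{k-1}.
  N_0 = 3
  N_1 = 3 + 3 = 6
  Explicitly: v, u, w, g(v), g(u), g(w).
So there are 6 ground terms available for substitution.
Each of x1, x3 ranges independently over the available ground terms, and distinct assignments produce distinct instances.
Number of ground instances = 6^2 = 36.

36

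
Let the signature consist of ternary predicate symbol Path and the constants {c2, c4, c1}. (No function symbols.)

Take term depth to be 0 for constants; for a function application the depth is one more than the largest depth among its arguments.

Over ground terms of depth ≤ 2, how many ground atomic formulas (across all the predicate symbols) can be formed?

First count ground terms of depth ≤ 2.
With no function symbols every ground term is a constant, so there are exactly 3 ground terms at every depth bound.
N_0 = 3
N_1 = 3
N_2 = 3
So |H| = 3.
Ground atoms are formed by filling each argument slot of a predicate with a term from H, so an r-ary predicate gives |H|^r atoms:
  Path: 3^3 = 27
Total ground atoms: 27.

27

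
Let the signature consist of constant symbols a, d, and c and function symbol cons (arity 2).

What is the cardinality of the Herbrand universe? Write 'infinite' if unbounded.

The signature has at least one function symbol (cons, arity 2) and at least one constant (a).
Iterating cons gives infinitely many distinct ground terms: a, cons(a, a), cons(cons(a, a), cons(a, a)), ...
So the Herbrand universe is infinite.

infinite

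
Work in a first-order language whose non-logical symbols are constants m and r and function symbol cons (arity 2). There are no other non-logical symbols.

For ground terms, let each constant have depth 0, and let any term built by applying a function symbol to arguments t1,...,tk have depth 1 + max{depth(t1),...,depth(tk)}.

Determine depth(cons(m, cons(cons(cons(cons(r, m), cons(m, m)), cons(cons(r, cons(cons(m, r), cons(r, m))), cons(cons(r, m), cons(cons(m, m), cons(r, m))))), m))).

depth(cons(r, m)) = 1 + max(0, 0) = 1
depth(cons(m, m)) = 1 + max(0, 0) = 1
depth(cons(cons(r, m), cons(m, m))) = 1 + max(1, 1) = 2
depth(cons(m, r)) = 1 + max(0, 0) = 1
depth(cons(cons(m, r), cons(r, m))) = 1 + max(1, 1) = 2
depth(cons(r, cons(cons(m, r), cons(r, m)))) = 1 + max(0, 2) = 3
depth(cons(cons(m, m), cons(r, m))) = 1 + max(1, 1) = 2
depth(cons(cons(r, m), cons(cons(m, m), cons(r, m)))) = 1 + max(1, 2) = 3
depth(cons(cons(r, cons(cons(m, r), cons(r, m))), cons(cons(r, m), cons(cons(m, m), cons(r, m))))) = 1 + max(3, 3) = 4
depth(cons(cons(cons(r, m), cons(m, m)), cons(cons(r, cons(cons(m, r), cons(r, m))), cons(cons(r, m), cons(cons(m, m), cons(r, m)))))) = 1 + max(2, 4) = 5
depth(cons(cons(cons(cons(r, m), cons(m, m)), cons(cons(r, cons(cons(m, r), cons(r, m))), cons(cons(r, m), cons(cons(m, m), cons(r, m))))), m)) = 1 + max(5, 0) = 6
depth(cons(m, cons(cons(cons(cons(r, m), cons(m, m)), cons(cons(r, cons(cons(m, r), cons(r, m))), cons(cons(r, m), cons(cons(m, m), cons(r, m))))), m))) = 1 + max(0, 6) = 7

7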